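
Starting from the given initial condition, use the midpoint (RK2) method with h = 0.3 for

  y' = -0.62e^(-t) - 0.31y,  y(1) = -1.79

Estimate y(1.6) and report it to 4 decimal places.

Midpoint: k1 = f(t_n, y_n); k2 = f(t_n + h/2, y_n + (h/2)·k1); y_{n+1} = y_n + h·k2.
t=1.000000, y=-1.790000:
  k1 = f(1.000000, -1.790000) = 0.326815
  k2 = f(1.150000, -1.740978) = 0.343388
  y ← -1.790000 + 0.3·0.343388 = -1.686984
t=1.300000, y=-1.686984:
  k1 = f(1.300000, -1.686984) = 0.353995
  k2 = f(1.450000, -1.633884) = 0.361071
  y ← -1.686984 + 0.3·0.361071 = -1.578662
y(1.6) ≈ -1.5787

-1.5787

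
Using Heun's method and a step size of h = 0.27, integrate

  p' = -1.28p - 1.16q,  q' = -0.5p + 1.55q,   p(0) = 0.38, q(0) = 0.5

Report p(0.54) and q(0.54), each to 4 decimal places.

-0.1445, 1.0686

Heun on (p,q): k1 = f(t_n, state_n); k2 = f(t_n + h, state_n + h·k1); state_{n+1} = state_n + (h/2)·(k1 + k2).
0.000000: (0.380000, 0.500000)
  k1 = (-1.066400, 0.585000)
  predictor → (0.092072, 0.657950)
  k2 = (-0.881074, 0.973787)
  → (0.117091, 0.710436)
0.270000: (0.117091, 0.710436)
  k1 = (-0.973982, 1.042631)
  predictor → (-0.145884, 0.991946)
  k2 = (-0.963926, 1.610459)
  → (-0.144527, 1.068603)
(p(0.54), q(0.54)) ≈ (-0.1445, 1.0686)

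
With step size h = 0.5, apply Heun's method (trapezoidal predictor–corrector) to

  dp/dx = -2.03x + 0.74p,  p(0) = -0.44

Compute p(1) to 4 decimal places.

Heun: k1 = f(x_n, p_n); k2 = f(x_n + h, p_n + h·k1); p_{n+1} = p_n + (h/2)·(k1 + k2).
x=0.000000, p=-0.440000:
  k1 = f(0.000000, -0.440000) = -0.325600
  k2 = f(0.500000, -0.602800) = -1.461072
  p ← -0.440000 + (0.5/2)·(-0.325600 + (-1.461072)) = -0.886668
x=0.500000, p=-0.886668:
  k1 = f(0.500000, -0.886668) = -1.671134
  k2 = f(1.000000, -1.722235) = -3.304454
  p ← -0.886668 + (0.5/2)·(-1.671134 + (-3.304454)) = -2.130565
p(1) ≈ -2.1306

-2.1306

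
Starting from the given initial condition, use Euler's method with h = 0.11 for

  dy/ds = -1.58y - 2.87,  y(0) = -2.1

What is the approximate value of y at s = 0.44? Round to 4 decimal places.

-1.9486

Euler: y_{n+1} = y_n + h·f(s_n, y_n).
s=0.000000, y=-2.100000: f=0.448000 → y ← -2.100000 + 0.11·0.448000 = -2.050720
s=0.110000, y=-2.050720: f=0.370138 → y ← -2.050720 + 0.11·0.370138 = -2.010005
s=0.220000, y=-2.010005: f=0.305808 → y ← -2.010005 + 0.11·0.305808 = -1.976366
s=0.330000, y=-1.976366: f=0.252658 → y ← -1.976366 + 0.11·0.252658 = -1.948574
y(0.44) ≈ -1.9486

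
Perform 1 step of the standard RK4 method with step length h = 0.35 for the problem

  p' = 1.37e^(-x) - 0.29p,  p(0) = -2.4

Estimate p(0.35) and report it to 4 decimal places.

RK4: k1 = f(x_n, p_n); k2 = f(x_n + h/2, p_n + (h/2)·k1); k3 = f(x_n + h/2, p_n + (h/2)·k2); k4 = f(x_n + h, p_n + h·k3); p_{n+1} = p_n + (h/6)·(k1 + 2k2 + 2k3 + k4).
x=0.000000, p=-2.400000:
  k1 = f(0.000000, -2.400000) = 2.066000
  k2 = f(0.175000, -2.038450) = 1.741207
  k3 = f(0.175000, -2.095289) = 1.757690
  k4 = f(0.350000, -1.784809) = 1.483017
  p ← -2.400000 + (0.35/6)·(k1 + 2k2 + 2k3 + k4) = -1.784769
p(0.35) ≈ -1.7848

-1.7848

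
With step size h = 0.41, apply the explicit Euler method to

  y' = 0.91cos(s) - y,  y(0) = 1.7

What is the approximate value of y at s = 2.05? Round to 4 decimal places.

Euler: y_{n+1} = y_n + h·f(s_n, y_n).
s=0.000000, y=1.700000: f=-0.790000 → y ← 1.700000 + 0.41·(-0.790000) = 1.376100
s=0.410000, y=1.376100: f=-0.541520 → y ← 1.376100 + 0.41·(-0.541520) = 1.154077
s=0.820000, y=1.154077: f=-0.533255 → y ← 1.154077 + 0.41·(-0.533255) = 0.935442
s=1.230000, y=0.935442: f=-0.631286 → y ← 0.935442 + 0.41·(-0.631286) = 0.676615
s=1.640000, y=0.676615: f=-0.739540 → y ← 0.676615 + 0.41·(-0.739540) = 0.373404
y(2.05) ≈ 0.3734

0.3734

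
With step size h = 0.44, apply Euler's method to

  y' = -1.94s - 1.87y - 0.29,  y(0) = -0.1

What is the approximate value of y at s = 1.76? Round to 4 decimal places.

-1.4267

Euler: y_{n+1} = y_n + h·f(s_n, y_n).
s=0.000000, y=-0.100000: f=-0.103000 → y ← -0.100000 + 0.44·(-0.103000) = -0.145320
s=0.440000, y=-0.145320: f=-0.871852 → y ← -0.145320 + 0.44·(-0.871852) = -0.528935
s=0.880000, y=-0.528935: f=-1.008092 → y ← -0.528935 + 0.44·(-1.008092) = -0.972495
s=1.320000, y=-0.972495: f=-1.032234 → y ← -0.972495 + 0.44·(-1.032234) = -1.426678
y(1.76) ≈ -1.4267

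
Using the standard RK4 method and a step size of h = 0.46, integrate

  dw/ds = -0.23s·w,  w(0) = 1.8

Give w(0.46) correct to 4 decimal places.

1.7567

RK4: k1 = f(s_n, w_n); k2 = f(s_n + h/2, w_n + (h/2)·k1); k3 = f(s_n + h/2, w_n + (h/2)·k2); k4 = f(s_n + h, w_n + h·k3); w_{n+1} = w_n + (h/6)·(k1 + 2k2 + 2k3 + k4).
s=0.000000, w=1.800000:
  k1 = f(0.000000, 1.800000) = 0.000000
  k2 = f(0.230000, 1.800000) = -0.095220
  k3 = f(0.230000, 1.778099) = -0.094061
  k4 = f(0.460000, 1.756732) = -0.185862
  w ← 1.800000 + (0.46/6)·(k1 + 2k2 + 2k3 + k4) = 1.756727
w(0.46) ≈ 1.7567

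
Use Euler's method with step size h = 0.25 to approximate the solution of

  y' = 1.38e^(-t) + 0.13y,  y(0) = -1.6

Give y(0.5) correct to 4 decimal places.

-1.0808

Euler: y_{n+1} = y_n + h·f(t_n, y_n).
t=0.000000, y=-1.600000: f=1.172000 → y ← -1.600000 + 0.25·1.172000 = -1.307000
t=0.250000, y=-1.307000: f=0.904835 → y ← -1.307000 + 0.25·0.904835 = -1.080791
y(0.5) ≈ -1.0808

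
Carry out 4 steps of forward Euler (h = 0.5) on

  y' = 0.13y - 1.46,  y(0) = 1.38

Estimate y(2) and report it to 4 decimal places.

Euler: y_{n+1} = y_n + h·f(x_n, y_n).
x=0.000000, y=1.380000: f=-1.280600 → y ← 1.380000 + 0.5·(-1.280600) = 0.739700
x=0.500000, y=0.739700: f=-1.363839 → y ← 0.739700 + 0.5·(-1.363839) = 0.057780
x=1.000000, y=0.057780: f=-1.452489 → y ← 0.057780 + 0.5·(-1.452489) = -0.668464
x=1.500000, y=-0.668464: f=-1.546900 → y ← -0.668464 + 0.5·(-1.546900) = -1.441914
y(2) ≈ -1.4419

-1.4419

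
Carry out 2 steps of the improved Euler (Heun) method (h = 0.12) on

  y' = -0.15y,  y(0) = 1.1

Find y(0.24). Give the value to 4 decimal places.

1.0611

Heun: k1 = f(s_n, y_n); k2 = f(s_n + h, y_n + h·k1); y_{n+1} = y_n + (h/2)·(k1 + k2).
s=0.000000, y=1.100000:
  k1 = f(0.000000, 1.100000) = -0.165000
  k2 = f(0.120000, 1.080200) = -0.162030
  y ← 1.100000 + (0.12/2)·(-0.165000 + (-0.162030)) = 1.080378
s=0.120000, y=1.080378:
  k1 = f(0.120000, 1.080378) = -0.162057
  k2 = f(0.240000, 1.060931) = -0.159140
  y ← 1.080378 + (0.12/2)·(-0.162057 + (-0.159140)) = 1.061106
y(0.24) ≈ 1.0611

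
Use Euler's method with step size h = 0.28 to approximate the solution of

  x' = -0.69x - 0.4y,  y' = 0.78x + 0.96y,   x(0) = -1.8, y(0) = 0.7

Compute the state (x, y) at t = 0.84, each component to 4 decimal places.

Euler on (x,y): x_{n+1} = x_n + h·x', y_{n+1} = y_n + h·y'.
0.000000: (-1.800000, 0.700000); f=(0.962000, -0.732000) → (-1.530640, 0.495040)
0.280000: (-1.530640, 0.495040); f=(0.858126, -0.718661) → (-1.290365, 0.293815)
0.560000: (-1.290365, 0.293815); f=(0.772826, -0.724422) → (-1.073974, 0.090977)
(x(0.84), y(0.84)) ≈ (-1.0740, 0.0910)

-1.0740, 0.0910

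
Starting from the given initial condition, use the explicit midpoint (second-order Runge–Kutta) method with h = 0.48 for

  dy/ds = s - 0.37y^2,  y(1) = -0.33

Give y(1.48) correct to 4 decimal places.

Midpoint: k1 = f(s_n, y_n); k2 = f(s_n + h/2, y_n + (h/2)·k1); y_{n+1} = y_n + h·k2.
s=1.000000, y=-0.330000:
  k1 = f(1.000000, -0.330000) = 0.959707
  k2 = f(1.240000, -0.099670) = 1.236324
  y ← -0.330000 + 0.48·1.236324 = 0.263436
y(1.48) ≈ 0.2634

0.2634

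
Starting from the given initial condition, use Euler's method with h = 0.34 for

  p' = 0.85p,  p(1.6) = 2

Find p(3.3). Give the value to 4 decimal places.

7.1170

Euler: p_{n+1} = p_n + h·f(t_n, p_n).
t=1.600000, p=2.000000: f=1.700000 → p ← 2.000000 + 0.34·1.700000 = 2.578000
t=1.940000, p=2.578000: f=2.191300 → p ← 2.578000 + 0.34·2.191300 = 3.323042
t=2.280000, p=3.323042: f=2.824586 → p ← 3.323042 + 0.34·2.824586 = 4.283401
t=2.620000, p=4.283401: f=3.640891 → p ← 4.283401 + 0.34·3.640891 = 5.521304
t=2.960000, p=5.521304: f=4.693108 → p ← 5.521304 + 0.34·4.693108 = 7.116961
p(3.3) ≈ 7.1170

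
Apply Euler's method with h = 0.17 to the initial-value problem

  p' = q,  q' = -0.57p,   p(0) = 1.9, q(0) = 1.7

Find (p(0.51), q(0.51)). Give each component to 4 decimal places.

2.6683, 1.0667

Euler on (p,q): p_{n+1} = p_n + h·p', q_{n+1} = q_n + h·q'.
0.000000: (1.900000, 1.700000); f=(1.700000, -1.083000) → (2.189000, 1.515890)
0.170000: (2.189000, 1.515890); f=(1.515890, -1.247730) → (2.446701, 1.303776)
0.340000: (2.446701, 1.303776); f=(1.303776, -1.394620) → (2.668343, 1.066691)
(p(0.51), q(0.51)) ≈ (2.6683, 1.0667)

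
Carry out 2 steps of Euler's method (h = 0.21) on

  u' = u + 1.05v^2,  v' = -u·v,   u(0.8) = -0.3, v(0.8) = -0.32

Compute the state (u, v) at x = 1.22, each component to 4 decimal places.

Euler on (u,v): u_{n+1} = u_n + h·u', v_{n+1} = v_n + h·v'.
0.800000: (-0.300000, -0.320000); f=(-0.192480, -0.096000) → (-0.340421, -0.340160)
1.010000: (-0.340421, -0.340160); f=(-0.218927, -0.115798) → (-0.386395, -0.364477)
(u(1.22), v(1.22)) ≈ (-0.3864, -0.3645)

-0.3864, -0.3645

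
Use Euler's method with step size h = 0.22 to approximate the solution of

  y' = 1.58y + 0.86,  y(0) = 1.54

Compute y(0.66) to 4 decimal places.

Euler: y_{n+1} = y_n + h·f(x_n, y_n).
x=0.000000, y=1.540000: f=3.293200 → y ← 1.540000 + 0.22·3.293200 = 2.264504
x=0.220000, y=2.264504: f=4.437916 → y ← 2.264504 + 0.22·4.437916 = 3.240846
x=0.440000, y=3.240846: f=5.980536 → y ← 3.240846 + 0.22·5.980536 = 4.556564
y(0.66) ≈ 4.5566

4.5566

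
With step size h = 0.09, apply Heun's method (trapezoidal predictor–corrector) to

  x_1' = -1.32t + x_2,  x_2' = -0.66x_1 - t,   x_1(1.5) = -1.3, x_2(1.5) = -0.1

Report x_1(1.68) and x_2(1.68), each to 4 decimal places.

-1.7059, -0.2086

Heun on (x_1,x_2): k1 = f(t_n, state_n); k2 = f(t_n + h, state_n + h·k1); state_{n+1} = state_n + (h/2)·(k1 + k2).
1.500000: (-1.300000, -0.100000)
  k1 = (-2.080000, -0.642000)
  predictor → (-1.487200, -0.157780)
  k2 = (-2.256580, -0.608448)
  → (-1.495146, -0.156270)
1.590000: (-1.495146, -0.156270)
  k1 = (-2.255070, -0.603204)
  predictor → (-1.698102, -0.210558)
  k2 = (-2.428158, -0.559252)
  → (-1.705891, -0.208581)
(x_1(1.68), x_2(1.68)) ≈ (-1.7059, -0.2086)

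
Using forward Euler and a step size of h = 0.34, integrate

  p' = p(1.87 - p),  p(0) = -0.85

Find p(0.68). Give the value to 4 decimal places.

-3.5864

Euler: p_{n+1} = p_n + h·f(t_n, p_n).
t=0.000000, p=-0.850000: f=-2.312000 → p ← -0.850000 + 0.34·(-2.312000) = -1.636080
t=0.340000, p=-1.636080: f=-5.736227 → p ← -1.636080 + 0.34·(-5.736227) = -3.586397
p(0.68) ≈ -3.5864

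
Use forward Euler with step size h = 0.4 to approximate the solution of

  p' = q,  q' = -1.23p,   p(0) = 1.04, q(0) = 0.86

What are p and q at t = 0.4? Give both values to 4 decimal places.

Euler on (p,q): p_{n+1} = p_n + h·p', q_{n+1} = q_n + h·q'.
0.000000: (1.040000, 0.860000); f=(0.860000, -1.279200) → (1.384000, 0.348320)
(p(0.4), q(0.4)) ≈ (1.3840, 0.3483)

1.3840, 0.3483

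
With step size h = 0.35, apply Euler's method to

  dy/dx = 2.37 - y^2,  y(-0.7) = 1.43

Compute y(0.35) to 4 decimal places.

1.5395

Euler: y_{n+1} = y_n + h·f(x_n, y_n).
x=-0.700000, y=1.430000: f=0.325100 → y ← 1.430000 + 0.35·0.325100 = 1.543785
x=-0.350000, y=1.543785: f=-0.013272 → y ← 1.543785 + 0.35·(-0.013272) = 1.539140
x=0.000000, y=1.539140: f=0.001049 → y ← 1.539140 + 0.35·0.001049 = 1.539507
y(0.35) ≈ 1.5395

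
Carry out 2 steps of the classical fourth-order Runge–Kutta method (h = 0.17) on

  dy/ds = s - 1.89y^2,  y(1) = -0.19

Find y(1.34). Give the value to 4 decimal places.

RK4: k1 = f(s_n, y_n); k2 = f(s_n + h/2, y_n + (h/2)·k1); k3 = f(s_n + h/2, y_n + (h/2)·k2); k4 = f(s_n + h, y_n + h·k3); y_{n+1} = y_n + (h/6)·(k1 + 2k2 + 2k3 + k4).
s=1.000000, y=-0.190000:
  k1 = f(1.000000, -0.190000) = 0.931771
  k2 = f(1.085000, -0.110799) = 1.061797
  k3 = f(1.085000, -0.099747) = 1.066195
  k4 = f(1.170000, -0.008747) = 1.169855
  y ← -0.190000 + (0.17/6)·(k1 + 2k2 + 2k3 + k4) = -0.009868
s=1.170000, y=-0.009868:
  k1 = f(1.170000, -0.009868) = 1.169816
  k2 = f(1.255000, 0.089567) = 1.239838
  k3 = f(1.255000, 0.095519) = 1.237756
  k4 = f(1.340000, 0.200551) = 1.263983
  y ← -0.009868 + (0.17/6)·(k1 + 2k2 + 2k3 + k4) = 0.199487
y(1.34) ≈ 0.1995

0.1995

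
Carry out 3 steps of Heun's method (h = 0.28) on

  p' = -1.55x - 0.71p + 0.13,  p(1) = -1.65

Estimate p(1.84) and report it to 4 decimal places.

-2.2667

Heun: k1 = f(x_n, p_n); k2 = f(x_n + h, p_n + h·k1); p_{n+1} = p_n + (h/2)·(k1 + k2).
x=1.000000, p=-1.650000:
  k1 = f(1.000000, -1.650000) = -0.248500
  k2 = f(1.280000, -1.719580) = -0.633098
  p ← -1.650000 + (0.28/2)·(-0.248500 + (-0.633098)) = -1.773424
x=1.280000, p=-1.773424:
  k1 = f(1.280000, -1.773424) = -0.594869
  k2 = f(1.560000, -1.939987) = -0.910609
  p ← -1.773424 + (0.28/2)·(-0.594869 + (-0.910609)) = -1.984191
x=1.560000, p=-1.984191:
  k1 = f(1.560000, -1.984191) = -0.879225
  k2 = f(1.840000, -2.230374) = -1.138435
  p ← -1.984191 + (0.28/2)·(-0.879225 + (-1.138435)) = -2.266663
p(1.84) ≈ -2.2667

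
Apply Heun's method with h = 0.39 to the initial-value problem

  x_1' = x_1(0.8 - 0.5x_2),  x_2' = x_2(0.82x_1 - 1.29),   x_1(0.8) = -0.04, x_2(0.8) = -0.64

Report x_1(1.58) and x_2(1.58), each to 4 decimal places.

Heun on (x_1,x_2): k1 = f(t_n, state_n); k2 = f(t_n + h, state_n + h·k1); state_{n+1} = state_n + (h/2)·(k1 + k2).
0.800000: (-0.040000, -0.640000)
  k1 = (-0.044800, 0.846592)
  predictor → (-0.057472, -0.309829)
  k2 = (-0.054881, 0.414281)
  → (-0.059438, -0.394130)
1.190000: (-0.059438, -0.394130)
  k1 = (-0.059263, 0.527637)
  predictor → (-0.082550, -0.188351)
  k2 = (-0.073815, 0.255723)
  → (-0.085388, -0.241375)
(x_1(1.58), x_2(1.58)) ≈ (-0.0854, -0.2414)

-0.0854, -0.2414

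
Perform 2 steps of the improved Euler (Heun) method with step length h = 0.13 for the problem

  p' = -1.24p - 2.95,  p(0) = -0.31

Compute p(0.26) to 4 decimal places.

Heun: k1 = f(t_n, p_n); k2 = f(t_n + h, p_n + h·k1); p_{n+1} = p_n + (h/2)·(k1 + k2).
t=0.000000, p=-0.310000:
  k1 = f(0.000000, -0.310000) = -2.565600
  k2 = f(0.130000, -0.643528) = -2.152025
  p ← -0.310000 + (0.13/2)·(-2.565600 + (-2.152025)) = -0.616646
t=0.130000, p=-0.616646:
  k1 = f(0.130000, -0.616646) = -2.185359
  k2 = f(0.260000, -0.900742) = -1.833079
  p ← -0.616646 + (0.13/2)·(-2.185359 + (-1.833079)) = -0.877844
p(0.26) ≈ -0.8778

-0.8778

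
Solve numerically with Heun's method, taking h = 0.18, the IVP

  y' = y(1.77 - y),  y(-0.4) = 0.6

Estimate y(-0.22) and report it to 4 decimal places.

0.7314

Heun: k1 = f(x_n, y_n); k2 = f(x_n + h, y_n + h·k1); y_{n+1} = y_n + (h/2)·(k1 + k2).
x=-0.400000, y=0.600000:
  k1 = f(-0.400000, 0.600000) = 0.702000
  k2 = f(-0.220000, 0.726360) = 0.758058
  y ← 0.600000 + (0.18/2)·(0.702000 + 0.758058) = 0.731405
y(-0.22) ≈ 0.7314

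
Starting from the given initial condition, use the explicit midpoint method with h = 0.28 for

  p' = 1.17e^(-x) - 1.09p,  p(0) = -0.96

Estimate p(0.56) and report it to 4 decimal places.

Midpoint: k1 = f(x_n, p_n); k2 = f(x_n + h/2, p_n + (h/2)·k1); p_{n+1} = p_n + h·k2.
x=0.000000, p=-0.960000:
  k1 = f(0.000000, -0.960000) = 2.216400
  k2 = f(0.140000, -0.649704) = 1.725326
  p ← -0.960000 + 0.28·1.725326 = -0.476909
x=0.280000, p=-0.476909:
  k1 = f(0.280000, -0.476909) = 1.404097
  k2 = f(0.420000, -0.280335) = 1.074310
  p ← -0.476909 + 0.28·1.074310 = -0.176102
p(0.56) ≈ -0.1761

-0.1761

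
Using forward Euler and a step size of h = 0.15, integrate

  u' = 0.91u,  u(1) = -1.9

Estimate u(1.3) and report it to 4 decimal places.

-2.4541

Euler: u_{n+1} = u_n + h·f(x_n, u_n).
x=1.000000, u=-1.900000: f=-1.729000 → u ← -1.900000 + 0.15·(-1.729000) = -2.159350
x=1.150000, u=-2.159350: f=-1.965008 → u ← -2.159350 + 0.15·(-1.965008) = -2.454101
u(1.3) ≈ -2.4541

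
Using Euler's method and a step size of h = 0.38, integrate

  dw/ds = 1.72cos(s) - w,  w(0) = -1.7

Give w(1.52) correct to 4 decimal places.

0.7046

Euler: w_{n+1} = w_n + h·f(s_n, w_n).
s=0.000000, w=-1.700000: f=3.420000 → w ← -1.700000 + 0.38·3.420000 = -0.400400
s=0.380000, w=-0.400400: f=1.997703 → w ← -0.400400 + 0.38·1.997703 = 0.358727
s=0.760000, w=0.358727: f=0.887991 → w ← 0.358727 + 0.38·0.887991 = 0.696164
s=1.140000, w=0.696164: f=0.022099 → w ← 0.696164 + 0.38·0.022099 = 0.704561
w(1.52) ≈ 0.7046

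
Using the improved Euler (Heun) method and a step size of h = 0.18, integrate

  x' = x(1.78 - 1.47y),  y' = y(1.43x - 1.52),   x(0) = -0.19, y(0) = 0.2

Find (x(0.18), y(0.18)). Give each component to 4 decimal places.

Heun on (x,y): k1 = f(t_n, state_n); k2 = f(t_n + h, state_n + h·k1); state_{n+1} = state_n + (h/2)·(k1 + k2).
0.000000: (-0.190000, 0.200000)
  k1 = (-0.282340, -0.358340)
  predictor → (-0.240821, 0.135499)
  k2 = (-0.380694, -0.252620)
  → (-0.249673, 0.145014)
(x(0.18), y(0.18)) ≈ (-0.2497, 0.1450)

-0.2497, 0.1450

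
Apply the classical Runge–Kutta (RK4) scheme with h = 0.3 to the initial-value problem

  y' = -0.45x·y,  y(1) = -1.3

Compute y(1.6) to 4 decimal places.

-0.9152

RK4: k1 = f(x_n, y_n); k2 = f(x_n + h/2, y_n + (h/2)·k1); k3 = f(x_n + h/2, y_n + (h/2)·k2); k4 = f(x_n + h, y_n + h·k3); y_{n+1} = y_n + (h/6)·(k1 + 2k2 + 2k3 + k4).
x=1.000000, y=-1.300000:
  k1 = f(1.000000, -1.300000) = 0.585000
  k2 = f(1.150000, -1.212250) = 0.627339
  k3 = f(1.150000, -1.205899) = 0.624053
  k4 = f(1.300000, -1.112784) = 0.650979
  y ← -1.300000 + (0.3/6)·(k1 + 2k2 + 2k3 + k4) = -1.113062
x=1.300000, y=-1.113062:
  k1 = f(1.300000, -1.113062) = 0.651141
  k2 = f(1.450000, -1.015391) = 0.662542
  k3 = f(1.450000, -1.013680) = 0.661427
  k4 = f(1.600000, -0.914634) = 0.658536
  y ← -1.113062 + (0.3/6)·(k1 + 2k2 + 2k3 + k4) = -0.915181
y(1.6) ≈ -0.9152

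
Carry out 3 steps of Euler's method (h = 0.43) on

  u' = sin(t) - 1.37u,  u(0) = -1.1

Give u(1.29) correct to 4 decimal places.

Euler: u_{n+1} = u_n + h·f(t_n, u_n).
t=0.000000, u=-1.100000: f=1.507000 → u ← -1.100000 + 0.43·1.507000 = -0.451990
t=0.430000, u=-0.451990: f=1.036097 → u ← -0.451990 + 0.43·1.036097 = -0.006468
t=0.860000, u=-0.006468: f=0.766704 → u ← -0.006468 + 0.43·0.766704 = 0.323214
u(1.29) ≈ 0.3232

0.3232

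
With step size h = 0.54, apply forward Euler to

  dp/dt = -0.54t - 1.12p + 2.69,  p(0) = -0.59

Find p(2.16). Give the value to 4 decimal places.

Euler: p_{n+1} = p_n + h·f(t_n, p_n).
t=0.000000, p=-0.590000: f=3.350800 → p ← -0.590000 + 0.54·3.350800 = 1.219432
t=0.540000, p=1.219432: f=1.032636 → p ← 1.219432 + 0.54·1.032636 = 1.777056
t=1.080000, p=1.777056: f=0.116498 → p ← 1.777056 + 0.54·0.116498 = 1.839964
t=1.620000, p=1.839964: f=-0.245560 → p ← 1.839964 + 0.54·(-0.245560) = 1.707362
p(2.16) ≈ 1.7074

1.7074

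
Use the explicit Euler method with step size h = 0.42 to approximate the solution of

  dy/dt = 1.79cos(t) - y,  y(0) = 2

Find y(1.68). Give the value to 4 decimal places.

1.1249

Euler: y_{n+1} = y_n + h·f(t_n, y_n).
t=0.000000, y=2.000000: f=-0.210000 → y ← 2.000000 + 0.42·(-0.210000) = 1.911800
t=0.420000, y=1.911800: f=-0.277371 → y ← 1.911800 + 0.42·(-0.277371) = 1.795304
t=0.840000, y=1.795304: f=-0.600546 → y ← 1.795304 + 0.42·(-0.600546) = 1.543075
t=1.260000, y=1.543075: f=-0.995663 → y ← 1.543075 + 0.42·(-0.995663) = 1.124897
y(1.68) ≈ 1.1249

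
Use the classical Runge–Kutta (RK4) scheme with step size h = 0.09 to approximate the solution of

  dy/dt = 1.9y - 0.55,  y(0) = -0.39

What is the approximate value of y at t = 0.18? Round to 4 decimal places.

-0.6671

RK4: k1 = f(t_n, y_n); k2 = f(t_n + h/2, y_n + (h/2)·k1); k3 = f(t_n + h/2, y_n + (h/2)·k2); k4 = f(t_n + h, y_n + h·k3); y_{n+1} = y_n + (h/6)·(k1 + 2k2 + 2k3 + k4).
t=0.000000, y=-0.390000:
  k1 = f(0.000000, -0.390000) = -1.291000
  k2 = f(0.045000, -0.448095) = -1.401381
  k3 = f(0.045000, -0.453062) = -1.410818
  k4 = f(0.090000, -0.516974) = -1.532250
  y ← -0.390000 + (0.09/6)·(k1 + 2k2 + 2k3 + k4) = -0.516715
t=0.090000, y=-0.516715:
  k1 = f(0.090000, -0.516715) = -1.531758
  k2 = f(0.135000, -0.585644) = -1.662723
  k3 = f(0.135000, -0.591537) = -1.673921
  k4 = f(0.180000, -0.667368) = -1.817998
  y ← -0.516715 + (0.09/6)·(k1 + 2k2 + 2k3 + k4) = -0.667060
y(0.18) ≈ -0.6671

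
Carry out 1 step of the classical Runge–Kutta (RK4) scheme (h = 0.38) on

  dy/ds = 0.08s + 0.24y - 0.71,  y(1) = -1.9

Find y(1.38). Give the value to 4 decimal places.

-2.3261

RK4: k1 = f(s_n, y_n); k2 = f(s_n + h/2, y_n + (h/2)·k1); k3 = f(s_n + h/2, y_n + (h/2)·k2); k4 = f(s_n + h, y_n + h·k3); y_{n+1} = y_n + (h/6)·(k1 + 2k2 + 2k3 + k4).
s=1.000000, y=-1.900000:
  k1 = f(1.000000, -1.900000) = -1.086000
  k2 = f(1.190000, -2.106340) = -1.120322
  k3 = f(1.190000, -2.112861) = -1.121887
  k4 = f(1.380000, -2.326317) = -1.157916
  y ← -1.900000 + (0.38/6)·(k1 + 2k2 + 2k3 + k4) = -2.326128
y(1.38) ≈ -2.3261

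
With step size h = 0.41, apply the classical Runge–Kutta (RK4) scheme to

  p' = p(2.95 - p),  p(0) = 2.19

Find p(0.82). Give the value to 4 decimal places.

2.8565

RK4: k1 = f(x_n, p_n); k2 = f(x_n + h/2, p_n + (h/2)·k1); k3 = f(x_n + h/2, p_n + (h/2)·k2); k4 = f(x_n + h, p_n + h·k3); p_{n+1} = p_n + (h/6)·(k1 + 2k2 + 2k3 + k4).
x=0.000000, p=2.190000:
  k1 = f(0.000000, 2.190000) = 1.664400
  k2 = f(0.205000, 2.531202) = 1.060062
  k3 = f(0.205000, 2.407313) = 1.306418
  k4 = f(0.410000, 2.725631) = 0.611546
  p ← 2.190000 + (0.41/6)·(k1 + 2k2 + 2k3 + k4) = 2.668942
x=0.410000, p=2.668942:
  k1 = f(0.410000, 2.668942) = 0.750128
  k2 = f(0.615000, 2.822718) = 0.359281
  k3 = f(0.615000, 2.742595) = 0.568829
  k4 = f(0.820000, 2.902162) = 0.138834
  p ← 2.668942 + (0.41/6)·(k1 + 2k2 + 2k3 + k4) = 2.856529
p(0.82) ≈ 2.8565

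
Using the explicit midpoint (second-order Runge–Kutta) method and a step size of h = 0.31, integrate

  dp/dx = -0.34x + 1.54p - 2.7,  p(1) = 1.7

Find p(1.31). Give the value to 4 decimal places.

1.5216

Midpoint: k1 = f(x_n, p_n); k2 = f(x_n + h/2, p_n + (h/2)·k1); p_{n+1} = p_n + h·k2.
x=1.000000, p=1.700000:
  k1 = f(1.000000, 1.700000) = -0.422000
  k2 = f(1.155000, 1.634590) = -0.575431
  p ← 1.700000 + 0.31·(-0.575431) = 1.521616
p(1.31) ≈ 1.5216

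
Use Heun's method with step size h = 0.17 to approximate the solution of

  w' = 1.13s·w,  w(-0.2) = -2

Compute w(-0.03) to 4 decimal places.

Heun: k1 = f(s_n, w_n); k2 = f(s_n + h, w_n + h·k1); w_{n+1} = w_n + (h/2)·(k1 + k2).
s=-0.200000, w=-2.000000:
  k1 = f(-0.200000, -2.000000) = 0.452000
  k2 = f(-0.030000, -1.923160) = 0.065195
  w ← -2.000000 + (0.17/2)·(0.452000 + 0.065195) = -1.956038
w(-0.03) ≈ -1.9560

-1.9560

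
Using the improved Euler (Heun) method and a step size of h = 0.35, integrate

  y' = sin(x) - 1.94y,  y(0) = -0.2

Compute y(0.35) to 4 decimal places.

-0.0503

Heun: k1 = f(x_n, y_n); k2 = f(x_n + h, y_n + h·k1); y_{n+1} = y_n + (h/2)·(k1 + k2).
x=0.000000, y=-0.200000:
  k1 = f(0.000000, -0.200000) = 0.388000
  k2 = f(0.350000, -0.064200) = 0.467446
  y ← -0.200000 + (0.35/2)·(0.388000 + 0.467446) = -0.050297
y(0.35) ≈ -0.0503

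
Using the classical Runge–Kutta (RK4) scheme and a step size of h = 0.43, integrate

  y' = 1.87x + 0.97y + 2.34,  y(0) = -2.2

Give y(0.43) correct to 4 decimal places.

RK4: k1 = f(x_n, y_n); k2 = f(x_n + h/2, y_n + (h/2)·k1); k3 = f(x_n + h/2, y_n + (h/2)·k2); k4 = f(x_n + h, y_n + h·k3); y_{n+1} = y_n + (h/6)·(k1 + 2k2 + 2k3 + k4).
x=0.000000, y=-2.200000:
  k1 = f(0.000000, -2.200000) = 0.206000
  k2 = f(0.215000, -2.155710) = 0.651011
  k3 = f(0.215000, -2.060033) = 0.743818
  k4 = f(0.430000, -1.880158) = 1.320347
  y ← -2.200000 + (0.43/6)·(k1 + 2k2 + 2k3 + k4) = -1.890686
y(0.43) ≈ -1.8907

-1.8907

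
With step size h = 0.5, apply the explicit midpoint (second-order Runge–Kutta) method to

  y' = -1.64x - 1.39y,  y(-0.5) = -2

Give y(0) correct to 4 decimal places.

Midpoint: k1 = f(x_n, y_n); k2 = f(x_n + h/2, y_n + (h/2)·k1); y_{n+1} = y_n + h·k2.
x=-0.500000, y=-2.000000:
  k1 = f(-0.500000, -2.000000) = 3.600000
  k2 = f(-0.250000, -1.100000) = 1.939000
  y ← -2.000000 + 0.5·1.939000 = -1.030500
y(0) ≈ -1.0305

-1.0305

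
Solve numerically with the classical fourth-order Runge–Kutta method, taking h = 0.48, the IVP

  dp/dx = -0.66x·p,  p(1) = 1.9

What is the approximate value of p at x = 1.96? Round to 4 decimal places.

0.7443

RK4: k1 = f(x_n, p_n); k2 = f(x_n + h/2, p_n + (h/2)·k1); k3 = f(x_n + h/2, p_n + (h/2)·k2); k4 = f(x_n + h, p_n + h·k3); p_{n+1} = p_n + (h/6)·(k1 + 2k2 + 2k3 + k4).
x=1.000000, p=1.900000:
  k1 = f(1.000000, 1.900000) = -1.254000
  k2 = f(1.240000, 1.599040) = -1.308654
  k3 = f(1.240000, 1.585923) = -1.297919
  k4 = f(1.480000, 1.276999) = -1.247372
  p ← 1.900000 + (0.48/6)·(k1 + 2k2 + 2k3 + k4) = 1.282838
x=1.480000, p=1.282838:
  k1 = f(1.480000, 1.282838) = -1.253077
  k2 = f(1.720000, 0.982100) = -1.114880
  k3 = f(1.720000, 1.015267) = -1.152531
  k4 = f(1.960000, 0.729623) = -0.943841
  p ← 1.282838 + (0.48/6)·(k1 + 2k2 + 2k3 + k4) = 0.744299
p(1.96) ≈ 0.7443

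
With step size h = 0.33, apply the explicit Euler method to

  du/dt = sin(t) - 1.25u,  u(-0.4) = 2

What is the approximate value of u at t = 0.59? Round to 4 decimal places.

0.4325

Euler: u_{n+1} = u_n + h·f(t_n, u_n).
t=-0.400000, u=2.000000: f=-2.889418 → u ← 2.000000 + 0.33·(-2.889418) = 1.046492
t=-0.070000, u=1.046492: f=-1.378058 → u ← 1.046492 + 0.33·(-1.378058) = 0.591733
t=0.260000, u=0.591733: f=-0.482586 → u ← 0.591733 + 0.33·(-0.482586) = 0.432480
u(0.59) ≈ 0.4325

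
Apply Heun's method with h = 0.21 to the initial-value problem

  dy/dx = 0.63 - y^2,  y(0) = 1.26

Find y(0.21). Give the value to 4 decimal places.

1.1079

Heun: k1 = f(x_n, y_n); k2 = f(x_n + h, y_n + h·k1); y_{n+1} = y_n + (h/2)·(k1 + k2).
x=0.000000, y=1.260000:
  k1 = f(0.000000, 1.260000) = -0.957600
  k2 = f(0.210000, 1.058904) = -0.491278
  y ← 1.260000 + (0.21/2)·(-0.957600 + (-0.491278)) = 1.107868
y(0.21) ≈ 1.1079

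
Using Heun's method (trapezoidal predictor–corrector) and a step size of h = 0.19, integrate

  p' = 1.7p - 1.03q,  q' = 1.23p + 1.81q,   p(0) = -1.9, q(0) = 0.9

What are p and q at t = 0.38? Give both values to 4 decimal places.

Heun on (p,q): k1 = f(t_n, state_n); k2 = f(t_n + h, state_n + h·k1); state_{n+1} = state_n + (h/2)·(k1 + k2).
0.000000: (-1.900000, 0.900000)
  k1 = (-4.157000, -0.708000)
  predictor → (-2.689830, 0.765480)
  k2 = (-5.361155, -1.922972)
  → (-2.804225, 0.650058)
0.190000: (-2.804225, 0.650058)
  k1 = (-5.436741, -2.272592)
  predictor → (-3.837206, 0.218265)
  k2 = (-6.748063, -4.324703)
  → (-3.961781, 0.023315)
(p(0.38), q(0.38)) ≈ (-3.9618, 0.0233)

-3.9618, 0.0233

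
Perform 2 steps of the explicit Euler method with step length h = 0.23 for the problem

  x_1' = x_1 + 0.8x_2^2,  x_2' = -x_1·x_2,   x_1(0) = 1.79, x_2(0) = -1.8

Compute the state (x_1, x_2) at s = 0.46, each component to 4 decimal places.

Euler on (x_1,x_2): x_1_{n+1} = x_1_n + h·x_1', x_2_{n+1} = x_2_n + h·x_2'.
0.000000: (1.790000, -1.800000); f=(4.382000, 3.222000) → (2.797860, -1.058940)
0.230000: (2.797860, -1.058940); f=(3.694943, 2.962766) → (3.647697, -0.377504)
(x_1(0.46), x_2(0.46)) ≈ (3.6477, -0.3775)

3.6477, -0.3775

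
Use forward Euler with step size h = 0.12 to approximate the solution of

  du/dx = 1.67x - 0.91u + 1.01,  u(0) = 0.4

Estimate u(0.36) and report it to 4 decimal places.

Euler: u_{n+1} = u_n + h·f(x_n, u_n).
x=0.000000, u=0.400000: f=0.646000 → u ← 0.400000 + 0.12·0.646000 = 0.477520
x=0.120000, u=0.477520: f=0.775857 → u ← 0.477520 + 0.12·0.775857 = 0.570623
x=0.240000, u=0.570623: f=0.891533 → u ← 0.570623 + 0.12·0.891533 = 0.677607
u(0.36) ≈ 0.6776

0.6776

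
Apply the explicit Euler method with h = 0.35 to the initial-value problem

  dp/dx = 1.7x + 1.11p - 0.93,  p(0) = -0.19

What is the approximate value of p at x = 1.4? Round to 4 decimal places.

Euler: p_{n+1} = p_n + h·f(x_n, p_n).
x=0.000000, p=-0.190000: f=-1.140900 → p ← -0.190000 + 0.35·(-1.140900) = -0.589315
x=0.350000, p=-0.589315: f=-0.989140 → p ← -0.589315 + 0.35·(-0.989140) = -0.935514
x=0.700000, p=-0.935514: f=-0.778420 → p ← -0.935514 + 0.35·(-0.778420) = -1.207961
x=1.050000, p=-1.207961: f=-0.485837 → p ← -1.207961 + 0.35·(-0.485837) = -1.378004
p(1.4) ≈ -1.3780

-1.3780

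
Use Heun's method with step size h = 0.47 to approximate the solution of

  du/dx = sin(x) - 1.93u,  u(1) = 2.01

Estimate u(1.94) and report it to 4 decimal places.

Heun: k1 = f(x_n, u_n); k2 = f(x_n + h, u_n + h·k1); u_{n+1} = u_n + (h/2)·(k1 + k2).
x=1.000000, u=2.010000:
  k1 = f(1.000000, 2.010000) = -3.037829
  k2 = f(1.470000, 0.582220) = -0.128761
  u ← 2.010000 + (0.47/2)·(-3.037829 + (-0.128761)) = 1.265851
x=1.470000, u=1.265851:
  k1 = f(1.470000, 1.265851) = -1.448169
  k2 = f(1.940000, 0.585212) = -0.196844
  u ← 1.265851 + (0.47/2)·(-1.448169 + (-0.196844)) = 0.879273
u(1.94) ≈ 0.8793

0.8793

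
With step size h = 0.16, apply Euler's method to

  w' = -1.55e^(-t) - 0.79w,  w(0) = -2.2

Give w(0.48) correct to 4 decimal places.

Euler: w_{n+1} = w_n + h·f(t_n, w_n).
t=0.000000, w=-2.200000: f=0.188000 → w ← -2.200000 + 0.16·0.188000 = -2.169920
t=0.160000, w=-2.169920: f=0.393414 → w ← -2.169920 + 0.16·0.393414 = -2.106974
t=0.320000, w=-2.106974: f=0.538978 → w ← -2.106974 + 0.16·0.538978 = -2.020737
w(0.48) ≈ -2.0207

-2.0207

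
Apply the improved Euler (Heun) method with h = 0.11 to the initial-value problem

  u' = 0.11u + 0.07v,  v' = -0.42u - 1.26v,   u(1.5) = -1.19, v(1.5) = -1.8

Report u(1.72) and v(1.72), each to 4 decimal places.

-1.2428, -1.2675

Heun on (u,v): k1 = f(t_n, state_n); k2 = f(t_n + h, state_n + h·k1); state_{n+1} = state_n + (h/2)·(k1 + k2).
1.500000: (-1.190000, -1.800000)
  k1 = (-0.256900, 2.767800)
  predictor → (-1.218259, -1.495542)
  k2 = (-0.238696, 2.396052)
  → (-1.217258, -1.515988)
1.610000: (-1.217258, -1.515988)
  k1 = (-0.240018, 2.421393)
  predictor → (-1.243660, -1.249635)
  k2 = (-0.224277, 2.096877)
  → (-1.242794, -1.267483)
(u(1.72), v(1.72)) ≈ (-1.2428, -1.2675)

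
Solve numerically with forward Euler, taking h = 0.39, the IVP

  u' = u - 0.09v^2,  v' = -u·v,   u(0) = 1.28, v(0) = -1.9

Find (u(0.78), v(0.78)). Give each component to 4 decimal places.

2.2652, -0.3383

Euler on (u,v): u_{n+1} = u_n + h·u', v_{n+1} = v_n + h·v'.
0.000000: (1.280000, -1.900000); f=(0.955100, 2.432000) → (1.652489, -0.951520)
0.390000: (1.652489, -0.951520); f=(1.571004, 1.572376) → (2.265181, -0.338293)
(u(0.78), v(0.78)) ≈ (2.2652, -0.3383)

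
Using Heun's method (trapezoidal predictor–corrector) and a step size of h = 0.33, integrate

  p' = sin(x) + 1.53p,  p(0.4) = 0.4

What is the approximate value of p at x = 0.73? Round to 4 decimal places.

Heun: k1 = f(x_n, p_n); k2 = f(x_n + h, p_n + h·k1); p_{n+1} = p_n + (h/2)·(k1 + k2).
x=0.400000, p=0.400000:
  k1 = f(0.400000, 0.400000) = 1.001418
  k2 = f(0.730000, 0.730468) = 1.784486
  p ← 0.400000 + (0.33/2)·(1.001418 + 1.784486) = 0.859674
p(0.73) ≈ 0.8597

0.8597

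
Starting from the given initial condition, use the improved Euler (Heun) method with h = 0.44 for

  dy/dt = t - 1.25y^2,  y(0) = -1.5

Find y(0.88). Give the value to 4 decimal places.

Heun: k1 = f(t_n, y_n); k2 = f(t_n + h, y_n + h·k1); y_{n+1} = y_n + (h/2)·(k1 + k2).
t=0.000000, y=-1.500000:
  k1 = f(0.000000, -1.500000) = -2.812500
  k2 = f(0.440000, -2.737500) = -8.927383
  y ← -1.500000 + (0.44/2)·(-2.812500 + (-8.927383)) = -4.082774
t=0.440000, y=-4.082774:
  k1 = f(0.440000, -4.082774) = -20.396307
  k2 = f(0.880000, -13.057149) = -212.231430
  y ← -4.082774 + (0.44/2)·(-20.396307 + (-212.231430)) = -55.260876
y(0.88) ≈ -55.2609

-55.2609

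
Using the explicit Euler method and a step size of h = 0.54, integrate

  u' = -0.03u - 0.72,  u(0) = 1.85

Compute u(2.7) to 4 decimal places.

-0.1771

Euler: u_{n+1} = u_n + h·f(s_n, u_n).
s=0.000000, u=1.850000: f=-0.775500 → u ← 1.850000 + 0.54·(-0.775500) = 1.431230
s=0.540000, u=1.431230: f=-0.762937 → u ← 1.431230 + 0.54·(-0.762937) = 1.019244
s=1.080000, u=1.019244: f=-0.750577 → u ← 1.019244 + 0.54·(-0.750577) = 0.613932
s=1.620000, u=0.613932: f=-0.738418 → u ← 0.613932 + 0.54·(-0.738418) = 0.215187
s=2.160000, u=0.215187: f=-0.726456 → u ← 0.215187 + 0.54·(-0.726456) = -0.177099
u(2.7) ≈ -0.1771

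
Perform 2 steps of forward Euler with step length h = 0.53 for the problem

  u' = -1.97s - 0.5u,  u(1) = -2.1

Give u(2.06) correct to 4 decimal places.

-3.4994

Euler: u_{n+1} = u_n + h·f(s_n, u_n).
s=1.000000, u=-2.100000: f=-0.920000 → u ← -2.100000 + 0.53·(-0.920000) = -2.587600
s=1.530000, u=-2.587600: f=-1.720300 → u ← -2.587600 + 0.53·(-1.720300) = -3.499359
u(2.06) ≈ -3.4994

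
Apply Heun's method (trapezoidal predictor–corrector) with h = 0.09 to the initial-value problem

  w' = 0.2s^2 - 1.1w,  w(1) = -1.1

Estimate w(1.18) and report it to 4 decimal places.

Heun: k1 = f(s_n, w_n); k2 = f(s_n + h, w_n + h·k1); w_{n+1} = w_n + (h/2)·(k1 + k2).
s=1.000000, w=-1.100000:
  k1 = f(1.000000, -1.100000) = 1.410000
  k2 = f(1.090000, -0.973100) = 1.308030
  w ← -1.100000 + (0.09/2)·(1.410000 + 1.308030) = -0.977689
s=1.090000, w=-0.977689:
  k1 = f(1.090000, -0.977689) = 1.313078
  k2 = f(1.180000, -0.859512) = 1.223943
  w ← -0.977689 + (0.09/2)·(1.313078 + 1.223943) = -0.863523
w(1.18) ≈ -0.8635

-0.8635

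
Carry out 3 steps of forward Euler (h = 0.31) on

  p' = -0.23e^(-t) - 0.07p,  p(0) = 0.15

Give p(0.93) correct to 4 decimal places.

-0.0173

Euler: p_{n+1} = p_n + h·f(t_n, p_n).
t=0.000000, p=0.150000: f=-0.240500 → p ← 0.150000 + 0.31·(-0.240500) = 0.075445
t=0.310000, p=0.075445: f=-0.173974 → p ← 0.075445 + 0.31·(-0.173974) = 0.021513
t=0.620000, p=0.021513: f=-0.125233 → p ← 0.021513 + 0.31·(-0.125233) = -0.017309
p(0.93) ≈ -0.0173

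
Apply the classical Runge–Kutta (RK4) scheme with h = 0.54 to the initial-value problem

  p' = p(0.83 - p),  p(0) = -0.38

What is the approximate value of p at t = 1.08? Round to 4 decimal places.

RK4: k1 = f(t_n, p_n); k2 = f(t_n + h/2, p_n + (h/2)·k1); k3 = f(t_n + h/2, p_n + (h/2)·k2); k4 = f(t_n + h, p_n + h·k3); p_{n+1} = p_n + (h/6)·(k1 + 2k2 + 2k3 + k4).
t=0.000000, p=-0.380000:
  k1 = f(0.000000, -0.380000) = -0.459800
  k2 = f(0.270000, -0.504146) = -0.672604
  k3 = f(0.270000, -0.561603) = -0.781529
  k4 = f(0.540000, -0.802026) = -1.308926
  p ← -0.380000 + (0.54/6)·(k1 + 2k2 + 2k3 + k4) = -0.800929
t=0.540000, p=-0.800929:
  k1 = f(0.540000, -0.800929) = -1.306259
  k2 = f(0.810000, -1.153619) = -2.288341
  k3 = f(0.810000, -1.418782) = -3.190530
  k4 = f(1.080000, -2.523815) = -8.464410
  p ← -0.800929 + (0.54/6)·(k1 + 2k2 + 2k3 + k4) = -2.666486
p(1.08) ≈ -2.6665

-2.6665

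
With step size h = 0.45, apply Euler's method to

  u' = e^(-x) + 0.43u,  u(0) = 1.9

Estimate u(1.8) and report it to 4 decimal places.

Euler: u_{n+1} = u_n + h·f(x_n, u_n).
x=0.000000, u=1.900000: f=1.817000 → u ← 1.900000 + 0.45·1.817000 = 2.717650
x=0.450000, u=2.717650: f=1.806218 → u ← 2.717650 + 0.45·1.806218 = 3.530448
x=0.900000, u=3.530448: f=1.924662 → u ← 3.530448 + 0.45·1.924662 = 4.396546
x=1.350000, u=4.396546: f=2.149755 → u ← 4.396546 + 0.45·2.149755 = 5.363936
u(1.8) ≈ 5.3639

5.3639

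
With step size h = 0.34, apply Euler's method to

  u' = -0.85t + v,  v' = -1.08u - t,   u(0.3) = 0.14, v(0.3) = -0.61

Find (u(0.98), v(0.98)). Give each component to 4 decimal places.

Euler on (u,v): u_{n+1} = u_n + h·u', v_{n+1} = v_n + h·v'.
0.300000: (0.140000, -0.610000); f=(-0.865000, -0.451200) → (-0.154100, -0.763408)
0.640000: (-0.154100, -0.763408); f=(-1.307408, -0.473572) → (-0.598619, -0.924422)
(u(0.98), v(0.98)) ≈ (-0.5986, -0.9244)

-0.5986, -0.9244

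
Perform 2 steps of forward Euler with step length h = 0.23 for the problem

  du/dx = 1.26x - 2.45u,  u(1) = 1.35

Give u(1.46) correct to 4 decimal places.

0.7402

Euler: u_{n+1} = u_n + h·f(x_n, u_n).
x=1.000000, u=1.350000: f=-2.047500 → u ← 1.350000 + 0.23·(-2.047500) = 0.879075
x=1.230000, u=0.879075: f=-0.603934 → u ← 0.879075 + 0.23·(-0.603934) = 0.740170
u(1.46) ≈ 0.7402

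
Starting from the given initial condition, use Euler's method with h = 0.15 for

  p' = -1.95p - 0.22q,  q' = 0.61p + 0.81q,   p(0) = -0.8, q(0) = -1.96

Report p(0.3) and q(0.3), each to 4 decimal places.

Euler on (p,q): p_{n+1} = p_n + h·p', q_{n+1} = q_n + h·q'.
0.000000: (-0.800000, -1.960000); f=(1.991200, -2.075600) → (-0.501320, -2.271340)
0.150000: (-0.501320, -2.271340); f=(1.477269, -2.145591) → (-0.279730, -2.593179)
(p(0.3), q(0.3)) ≈ (-0.2797, -2.5932)

-0.2797, -2.5932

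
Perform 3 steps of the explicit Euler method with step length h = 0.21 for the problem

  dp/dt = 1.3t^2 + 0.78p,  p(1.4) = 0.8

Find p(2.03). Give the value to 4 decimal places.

Euler: p_{n+1} = p_n + h·f(t_n, p_n).
t=1.400000, p=0.800000: f=3.172000 → p ← 0.800000 + 0.21·3.172000 = 1.466120
t=1.610000, p=1.466120: f=4.513304 → p ← 1.466120 + 0.21·4.513304 = 2.413914
t=1.820000, p=2.413914: f=6.188973 → p ← 2.413914 + 0.21·6.188973 = 3.713598
p(2.03) ≈ 3.7136

3.7136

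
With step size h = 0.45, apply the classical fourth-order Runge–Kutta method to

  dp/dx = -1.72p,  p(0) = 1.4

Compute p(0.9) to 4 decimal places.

RK4: k1 = f(x_n, p_n); k2 = f(x_n + h/2, p_n + (h/2)·k1); k3 = f(x_n + h/2, p_n + (h/2)·k2); k4 = f(x_n + h, p_n + h·k3); p_{n+1} = p_n + (h/6)·(k1 + 2k2 + 2k3 + k4).
x=0.000000, p=1.400000:
  k1 = f(0.000000, 1.400000) = -2.408000
  k2 = f(0.225000, 0.858200) = -1.476104
  k3 = f(0.225000, 1.067877) = -1.836748
  k4 = f(0.450000, 0.573464) = -0.986357
  p ← 1.400000 + (0.45/6)·(k1 + 2k2 + 2k3 + k4) = 0.648495
x=0.450000, p=0.648495:
  k1 = f(0.450000, 0.648495) = -1.115412
  k2 = f(0.675000, 0.397528) = -0.683748
  k3 = f(0.675000, 0.494652) = -0.850802
  k4 = f(0.900000, 0.265635) = -0.456892
  p ← 0.648495 + (0.45/6)·(k1 + 2k2 + 2k3 + k4) = 0.300390
p(0.9) ≈ 0.3004

0.3004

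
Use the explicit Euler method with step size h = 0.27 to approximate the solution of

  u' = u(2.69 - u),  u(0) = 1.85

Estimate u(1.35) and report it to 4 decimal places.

2.6859

Euler: u_{n+1} = u_n + h·f(t_n, u_n).
t=0.000000, u=1.850000: f=1.554000 → u ← 1.850000 + 0.27·1.554000 = 2.269580
t=0.270000, u=2.269580: f=0.954177 → u ← 2.269580 + 0.27·0.954177 = 2.527208
t=0.540000, u=2.527208: f=0.411410 → u ← 2.527208 + 0.27·0.411410 = 2.638288
t=0.810000, u=2.638288: f=0.136430 → u ← 2.638288 + 0.27·0.136430 = 2.675125
t=1.080000, u=2.675125: f=0.039794 → u ← 2.675125 + 0.27·0.039794 = 2.685869
u(1.35) ≈ 2.6859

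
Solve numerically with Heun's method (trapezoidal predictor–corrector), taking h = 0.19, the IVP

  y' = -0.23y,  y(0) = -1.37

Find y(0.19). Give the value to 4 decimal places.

Heun: k1 = f(t_n, y_n); k2 = f(t_n + h, y_n + h·k1); y_{n+1} = y_n + (h/2)·(k1 + k2).
t=0.000000, y=-1.370000:
  k1 = f(0.000000, -1.370000) = 0.315100
  k2 = f(0.190000, -1.310131) = 0.301330
  y ← -1.370000 + (0.19/2)·(0.315100 + 0.301330) = -1.311439
y(0.19) ≈ -1.3114

-1.3114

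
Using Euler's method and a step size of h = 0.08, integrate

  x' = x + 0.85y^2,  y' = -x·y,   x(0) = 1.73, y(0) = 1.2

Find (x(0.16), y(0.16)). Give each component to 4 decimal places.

Euler on (x,y): x_{n+1} = x_n + h·x', y_{n+1} = y_n + h·y'.
0.000000: (1.730000, 1.200000); f=(2.954000, -2.076000) → (1.966320, 1.033920)
0.080000: (1.966320, 1.033920); f=(2.874962, -2.033018) → (2.196317, 0.871279)
(x(0.16), y(0.16)) ≈ (2.1963, 0.8713)

2.1963, 0.8713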